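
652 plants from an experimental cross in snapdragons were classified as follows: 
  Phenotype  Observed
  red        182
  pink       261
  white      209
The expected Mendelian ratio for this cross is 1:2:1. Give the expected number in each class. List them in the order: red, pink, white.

Under the 1:2:1 hypothesis (Σ ratio = 4, N = 652):
  red: 652 × 1/4 = 163
  pink: 652 × 2/4 = 326
  white: 652 × 1/4 = 163

163, 326, 163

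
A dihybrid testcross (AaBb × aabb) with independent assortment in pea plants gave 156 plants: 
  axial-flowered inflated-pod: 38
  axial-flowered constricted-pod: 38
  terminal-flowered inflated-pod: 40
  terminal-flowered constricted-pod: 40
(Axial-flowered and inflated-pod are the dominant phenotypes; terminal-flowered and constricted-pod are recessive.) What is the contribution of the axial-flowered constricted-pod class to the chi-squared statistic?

A dihybrid testcross with independent assortment gives a 1:1:1:1 ratio.
Under the 1:1:1:1 hypothesis (Σ ratio = 4, N = 156):
  axial-flowered inflated-pod: 156 × 1/4 = 39
  axial-flowered constricted-pod: 156 × 1/4 = 39
  terminal-flowered inflated-pod: 156 × 1/4 = 39
  terminal-flowered constricted-pod: 156 × 1/4 = 39
Contribution of axial-flowered constricted-pod: (38 − 39)² / 39 = 0.0256

0.026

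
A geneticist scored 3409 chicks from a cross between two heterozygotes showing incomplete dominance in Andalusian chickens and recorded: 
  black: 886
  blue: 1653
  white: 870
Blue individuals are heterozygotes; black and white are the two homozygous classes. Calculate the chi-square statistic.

With incomplete dominance, a heterozygote × heterozygote cross gives a 1:2:1 phenotypic ratio.
Under the 1:2:1 hypothesis (Σ ratio = 4, N = 3409):
  black: 3409 × 1/4 = 852.25
  blue: 3409 × 2/4 = 1704.5
  white: 3409 × 1/4 = 852.25
χ² = Σ (O − E)² / E
  black: (886 − 852.25)² / 852.25 = 1.3365
  blue: (1653 − 1704.5)² / 1704.5 = 1.5560
  white: (870 − 852.25)² / 852.25 = 0.3697
χ² = 1.3365 + 1.5560 + 0.3697 = 3.2622 ≈ 3.262

3.262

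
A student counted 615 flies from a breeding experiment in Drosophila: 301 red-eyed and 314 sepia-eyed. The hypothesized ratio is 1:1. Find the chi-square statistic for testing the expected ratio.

Expected counts for N = 615 under a 1:1 ratio (total parts = 2):
  red-eyed: 615 × 1/2 = 307.5
  sepia-eyed: 615 × 1/2 = 307.5
χ² = Σ (O − E)² / E
  red-eyed: (301 − 307.5)² / 307.5 = 0.1374
  sepia-eyed: (314 − 307.5)² / 307.5 = 0.1374
χ² = 0.1374 + 0.1374 = 0.2748 ≈ 0.275

0.275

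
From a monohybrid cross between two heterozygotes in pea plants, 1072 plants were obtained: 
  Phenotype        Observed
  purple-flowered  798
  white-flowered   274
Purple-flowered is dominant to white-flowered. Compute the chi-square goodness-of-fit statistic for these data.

0.179

For a monohybrid cross between heterozygotes with complete dominance, the expected phenotypic ratio is 3:1.
Total ratio parts = 4. Expected numbers out of 1072:
  purple-flowered: 1072 × 3/4 = 804
  white-flowered: 1072 × 1/4 = 268
χ² = Σ (O − E)² / E
  purple-flowered: (798 − 804)² / 804 = 0.0448
  white-flowered: (274 − 268)² / 268 = 0.1343
χ² = 0.0448 + 0.1343 = 0.1791 ≈ 0.179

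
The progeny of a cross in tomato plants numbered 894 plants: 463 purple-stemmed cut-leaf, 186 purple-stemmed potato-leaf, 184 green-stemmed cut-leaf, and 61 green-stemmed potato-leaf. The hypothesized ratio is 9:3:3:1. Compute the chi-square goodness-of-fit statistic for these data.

7.246

Under the 9:3:3:1 hypothesis (Σ ratio = 16, N = 894):
  purple-stemmed cut-leaf: 894 × 9/16 = 502.875
  purple-stemmed potato-leaf: 894 × 3/16 = 167.625
  green-stemmed cut-leaf: 894 × 3/16 = 167.625
  green-stemmed potato-leaf: 894 × 1/16 = 55.875
χ² = Σ (O − E)² / E
  purple-stemmed cut-leaf: (463 − 502.875)² / 502.875 = 3.1619
  purple-stemmed potato-leaf: (186 − 167.625)² / 167.625 = 2.0143
  green-stemmed cut-leaf: (184 − 167.625)² / 167.625 = 1.5996
  green-stemmed potato-leaf: (61 − 55.875)² / 55.875 = 0.4701
χ² = 3.1619 + 2.0143 + 1.5996 + 0.4701 = 7.2459 ≈ 7.246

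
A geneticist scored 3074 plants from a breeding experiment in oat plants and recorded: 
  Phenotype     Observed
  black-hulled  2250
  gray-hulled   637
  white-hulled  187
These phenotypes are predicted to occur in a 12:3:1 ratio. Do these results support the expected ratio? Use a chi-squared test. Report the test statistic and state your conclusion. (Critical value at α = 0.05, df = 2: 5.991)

7.849; not consistent

Total ratio parts = 16. Expected numbers out of 3074:
  black-hulled: 3074 × 12/16 = 2305.5
  gray-hulled: 3074 × 3/16 = 576.375
  white-hulled: 3074 × 1/16 = 192.125
χ² = Σ (O − E)² / E
  black-hulled: (2250 − 2305.5)² / 2305.5 = 1.3360
  gray-hulled: (637 − 576.375)² / 576.375 = 6.3767
  white-hulled: (187 − 192.125)² / 192.125 = 0.1367
χ² = 1.3360 + 6.3767 + 0.1367 = 7.8494 ≈ 7.849
Degrees of freedom = 3 − 1 = 2; critical value at α = 0.05 is 5.991.
Since 7.849 > 5.991, we reject the null hypothesis — the data do not fit the 12:3:1 ratio.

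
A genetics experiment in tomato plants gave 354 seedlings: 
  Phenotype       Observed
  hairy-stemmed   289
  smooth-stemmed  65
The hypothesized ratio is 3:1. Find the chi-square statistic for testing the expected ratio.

8.320

Total ratio parts = 4. Expected numbers out of 354:
  hairy-stemmed: 354 × 3/4 = 265.5
  smooth-stemmed: 354 × 1/4 = 88.5
χ² = Σ (O − E)² / E
  hairy-stemmed: (289 − 265.5)² / 265.5 = 2.0800
  smooth-stemmed: (65 − 88.5)² / 88.5 = 6.2401
χ² = 2.0800 + 6.2401 = 8.3201 ≈ 8.320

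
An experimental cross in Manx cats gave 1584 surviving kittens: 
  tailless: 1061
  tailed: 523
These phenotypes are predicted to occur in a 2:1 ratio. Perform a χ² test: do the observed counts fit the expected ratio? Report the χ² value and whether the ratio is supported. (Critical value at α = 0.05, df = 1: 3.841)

The 2:1 ratio has 3 parts, so with N = 1584 the expected counts are:
  tailless: 1584 × 2/3 = 1056
  tailed: 1584 × 1/3 = 528
χ² = Σ (O − E)² / E
  tailless: (1061 − 1056)² / 1056 = 0.0237
  tailed: (523 − 528)² / 528 = 0.0473
χ² = 0.0237 + 0.0473 = 0.071
Degrees of freedom = 2 − 1 = 1; critical value at α = 0.05 is 3.841.
Since 0.071 < 3.841, we fail to reject the null hypothesis — the data are consistent with the 2:1 ratio.

0.071; consistent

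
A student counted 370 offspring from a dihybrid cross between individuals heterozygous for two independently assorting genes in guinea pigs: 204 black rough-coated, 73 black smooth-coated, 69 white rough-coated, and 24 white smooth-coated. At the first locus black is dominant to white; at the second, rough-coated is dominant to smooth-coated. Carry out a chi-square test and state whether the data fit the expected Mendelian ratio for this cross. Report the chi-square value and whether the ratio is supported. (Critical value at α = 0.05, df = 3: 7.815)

0.306; consistent

A dihybrid F₂ with independent assortment and complete dominance at both loci gives a 9:3:3:1 phenotypic ratio.
Expected counts for N = 370 under a 9:3:3:1 ratio (total parts = 16):
  black rough-coated: 370 × 9/16 = 208.125
  black smooth-coated: 370 × 3/16 = 69.375
  white rough-coated: 370 × 3/16 = 69.375
  white smooth-coated: 370 × 1/16 = 23.125
χ² = Σ (O − E)² / E
  black rough-coated: (204 − 208.125)² / 208.125 = 0.0818
  black smooth-coated: (73 − 69.375)² / 69.375 = 0.1894
  white rough-coated: (69 − 69.375)² / 69.375 = 0.0020
  white smooth-coated: (24 − 23.125)² / 23.125 = 0.0331
χ² = 0.0818 + 0.1894 + 0.0020 + 0.0331 = 0.3063 ≈ 0.306
Degrees of freedom = 4 − 1 = 3; critical value at α = 0.05 is 7.815.
Since 0.306 < 7.815, we fail to reject the null hypothesis — the data are consistent with the 9:3:3:1 ratio.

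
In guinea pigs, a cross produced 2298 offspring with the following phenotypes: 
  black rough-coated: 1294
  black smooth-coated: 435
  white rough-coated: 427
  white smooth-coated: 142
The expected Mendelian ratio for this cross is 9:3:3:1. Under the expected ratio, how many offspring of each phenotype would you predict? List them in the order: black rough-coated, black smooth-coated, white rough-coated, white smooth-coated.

1292.625, 430.875, 430.875, 143.625

Expected counts for N = 2298 under a 9:3:3:1 ratio (total parts = 16):
  black rough-coated: 2298 × 9/16 = 1292.625
  black smooth-coated: 2298 × 3/16 = 430.875
  white rough-coated: 2298 × 3/16 = 430.875
  white smooth-coated: 2298 × 1/16 = 143.625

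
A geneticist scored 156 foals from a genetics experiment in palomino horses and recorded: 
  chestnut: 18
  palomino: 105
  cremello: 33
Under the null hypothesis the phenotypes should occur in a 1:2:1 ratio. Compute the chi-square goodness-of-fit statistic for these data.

Under the 1:2:1 hypothesis (Σ ratio = 4, N = 156):
  chestnut: 156 × 1/4 = 39
  palomino: 156 × 2/4 = 78
  cremello: 156 × 1/4 = 39
χ² = Σ (O − E)² / E
  chestnut: (18 − 39)² / 39 = 11.3077
  palomino: (105 − 78)² / 78 = 9.3462
  cremello: (33 − 39)² / 39 = 0.9231
χ² = 11.3077 + 9.3462 + 0.9231 = 21.577

21.577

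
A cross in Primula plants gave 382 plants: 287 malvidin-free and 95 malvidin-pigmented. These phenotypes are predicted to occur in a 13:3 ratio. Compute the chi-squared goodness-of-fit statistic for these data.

Total ratio parts = 16. Expected numbers out of 382:
  malvidin-free: 382 × 13/16 = 310.375
  malvidin-pigmented: 382 × 3/16 = 71.625
χ² = Σ (O − E)² / E
  malvidin-free: (287 − 310.375)² / 310.375 = 1.7604
  malvidin-pigmented: (95 − 71.625)² / 71.625 = 7.6285
χ² = 1.7604 + 7.6285 = 9.3889 ≈ 9.389

9.389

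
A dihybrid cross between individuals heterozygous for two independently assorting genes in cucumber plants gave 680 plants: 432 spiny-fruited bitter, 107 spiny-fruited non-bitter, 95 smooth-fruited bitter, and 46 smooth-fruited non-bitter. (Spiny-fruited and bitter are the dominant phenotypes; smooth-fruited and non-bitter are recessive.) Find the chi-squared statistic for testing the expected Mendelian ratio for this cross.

18.275

A dihybrid F₂ with independent assortment and complete dominance at both loci gives a 9:3:3:1 phenotypic ratio.
Under the 9:3:3:1 hypothesis (Σ ratio = 16, N = 680):
  spiny-fruited bitter: 680 × 9/16 = 382.5
  spiny-fruited non-bitter: 680 × 3/16 = 127.5
  smooth-fruited bitter: 680 × 3/16 = 127.5
  smooth-fruited non-bitter: 680 × 1/16 = 42.5
χ² = Σ (O − E)² / E
  spiny-fruited bitter: (432 − 382.5)² / 382.5 = 6.4059
  spiny-fruited non-bitter: (107 − 127.5)² / 127.5 = 3.2961
  smooth-fruited bitter: (95 − 127.5)² / 127.5 = 8.2843
  smooth-fruited non-bitter: (46 − 42.5)² / 42.5 = 0.2882
χ² = 6.4059 + 3.2961 + 8.2843 + 0.2882 = 18.2745 ≈ 18.275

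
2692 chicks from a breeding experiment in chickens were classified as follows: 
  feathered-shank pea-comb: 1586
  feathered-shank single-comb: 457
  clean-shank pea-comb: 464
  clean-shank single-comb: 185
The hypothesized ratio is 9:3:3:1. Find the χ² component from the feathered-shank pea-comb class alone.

Expected counts for N = 2692 under a 9:3:3:1 ratio (total parts = 16):
  feathered-shank pea-comb: 2692 × 9/16 = 1514.25
  feathered-shank single-comb: 2692 × 3/16 = 504.75
  clean-shank pea-comb: 2692 × 3/16 = 504.75
  clean-shank single-comb: 2692 × 1/16 = 168.25
Contribution of feathered-shank pea-comb: (1586 − 1514.25)² / 1514.25 = 3.3997

3.400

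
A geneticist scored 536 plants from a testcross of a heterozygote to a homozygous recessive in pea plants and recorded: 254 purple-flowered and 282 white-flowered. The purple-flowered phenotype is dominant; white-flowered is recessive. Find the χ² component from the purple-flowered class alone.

0.731

A testcross of a heterozygote (Aa × aa) gives a 1:1 phenotypic ratio.
Expected counts for N = 536 under a 1:1 ratio (total parts = 2):
  purple-flowered: 536 × 1/2 = 268
  white-flowered: 536 × 1/2 = 268
Contribution of purple-flowered: (254 − 268)² / 268 = 0.7313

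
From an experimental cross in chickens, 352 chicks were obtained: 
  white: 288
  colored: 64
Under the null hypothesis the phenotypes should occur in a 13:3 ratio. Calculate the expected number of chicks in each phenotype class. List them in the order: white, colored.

The 13:3 ratio has 16 parts, so with N = 352 the expected counts are:
  white: 352 × 13/16 = 286
  colored: 352 × 3/16 = 66

286, 66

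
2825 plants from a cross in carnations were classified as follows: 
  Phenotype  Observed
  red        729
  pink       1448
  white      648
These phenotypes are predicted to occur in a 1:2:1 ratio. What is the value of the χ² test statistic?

Under the 1:2:1 hypothesis (Σ ratio = 4, N = 2825):
  red: 2825 × 1/4 = 706.25
  pink: 2825 × 2/4 = 1412.5
  white: 2825 × 1/4 = 706.25
χ² = Σ (O − E)² / E
  red: (729 − 706.25)² / 706.25 = 0.7328
  pink: (1448 − 1412.5)² / 1412.5 = 0.8922
  white: (648 − 706.25)² / 706.25 = 4.8043
χ² = 0.7328 + 0.8922 + 4.8043 = 6.4293 ≈ 6.429

6.429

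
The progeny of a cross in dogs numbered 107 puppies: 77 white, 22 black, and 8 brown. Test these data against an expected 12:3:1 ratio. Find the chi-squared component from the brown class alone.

0.258

Total ratio parts = 16. Expected numbers out of 107:
  white: 107 × 12/16 = 80.25
  black: 107 × 3/16 = 20.0625
  brown: 107 × 1/16 = 6.6875
Contribution of brown: (8 − 6.6875)² / 6.6875 = 0.2576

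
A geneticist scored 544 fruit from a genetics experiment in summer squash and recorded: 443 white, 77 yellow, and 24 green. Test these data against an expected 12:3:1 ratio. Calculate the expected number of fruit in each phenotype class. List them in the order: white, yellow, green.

Total ratio parts = 16. Expected numbers out of 544:
  white: 544 × 12/16 = 408
  yellow: 544 × 3/16 = 102
  green: 544 × 1/16 = 34

408, 102, 34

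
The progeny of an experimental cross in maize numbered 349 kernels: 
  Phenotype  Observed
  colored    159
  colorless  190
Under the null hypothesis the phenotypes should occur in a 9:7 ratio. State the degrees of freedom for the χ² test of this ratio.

A goodness-of-fit test with 2 phenotype classes has df = 2 − 1 = 1.

1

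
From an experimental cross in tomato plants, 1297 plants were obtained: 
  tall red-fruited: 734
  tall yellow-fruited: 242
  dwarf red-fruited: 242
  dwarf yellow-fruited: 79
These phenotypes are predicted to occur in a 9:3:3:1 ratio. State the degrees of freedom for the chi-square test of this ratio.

3

A goodness-of-fit test with 4 phenotype classes has df = 4 − 1 = 3.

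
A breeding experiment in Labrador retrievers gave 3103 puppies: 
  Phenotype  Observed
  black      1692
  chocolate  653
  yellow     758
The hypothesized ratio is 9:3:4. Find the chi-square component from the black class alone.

Under the 9:3:4 hypothesis (Σ ratio = 16, N = 3103):
  black: 3103 × 9/16 = 1745.4375
  chocolate: 3103 × 3/16 = 581.8125
  yellow: 3103 × 4/16 = 775.75
Contribution of black: (1692 − 1745.4375)² / 1745.4375 = 1.6360

1.636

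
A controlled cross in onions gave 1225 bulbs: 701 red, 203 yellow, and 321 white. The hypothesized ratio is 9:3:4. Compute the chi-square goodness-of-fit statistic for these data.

4.018

The 9:3:4 ratio has 16 parts, so with N = 1225 the expected counts are:
  red: 1225 × 9/16 = 689.0625
  yellow: 1225 × 3/16 = 229.6875
  white: 1225 × 4/16 = 306.25
χ² = Σ (O − E)² / E
  red: (701 − 689.0625)² / 689.0625 = 0.2068
  yellow: (203 − 229.6875)² / 229.6875 = 3.1008
  white: (321 − 306.25)² / 306.25 = 0.7104
χ² = 0.2068 + 3.1008 + 0.7104 = 4.018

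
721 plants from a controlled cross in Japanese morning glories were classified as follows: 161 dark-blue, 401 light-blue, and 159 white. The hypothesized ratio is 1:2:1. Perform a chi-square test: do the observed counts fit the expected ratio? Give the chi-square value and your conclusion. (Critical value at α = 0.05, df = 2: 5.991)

9.111; not consistent

The 1:2:1 ratio has 4 parts, so with N = 721 the expected counts are:
  dark-blue: 721 × 1/4 = 180.25
  light-blue: 721 × 2/4 = 360.5
  white: 721 × 1/4 = 180.25
χ² = Σ (O − E)² / E
  dark-blue: (161 − 180.25)² / 180.25 = 2.0558
  light-blue: (401 − 360.5)² / 360.5 = 4.5499
  white: (159 − 180.25)² / 180.25 = 2.5052
χ² = 2.0558 + 4.5499 + 2.5052 = 9.1109 ≈ 9.111
Degrees of freedom = 3 − 1 = 2; critical value at α = 0.05 is 5.991.
Since 9.111 > 5.991, we reject the null hypothesis — the data do not fit the 1:2:1 ratio.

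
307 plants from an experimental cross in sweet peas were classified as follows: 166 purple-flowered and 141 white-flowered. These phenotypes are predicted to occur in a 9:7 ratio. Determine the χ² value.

The 9:7 ratio has 16 parts, so with N = 307 the expected counts are:
  purple-flowered: 307 × 9/16 = 172.6875
  white-flowered: 307 × 7/16 = 134.3125
χ² = Σ (O − E)² / E
  purple-flowered: (166 − 172.6875)² / 172.6875 = 0.2590
  white-flowered: (141 − 134.3125)² / 134.3125 = 0.3330
χ² = 0.2590 + 0.3330 = 0.592

0.592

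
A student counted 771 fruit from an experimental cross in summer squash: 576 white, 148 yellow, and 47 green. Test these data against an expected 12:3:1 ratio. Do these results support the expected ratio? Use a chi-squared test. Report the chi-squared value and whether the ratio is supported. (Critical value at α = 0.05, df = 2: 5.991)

0.120; consistent

Expected counts for N = 771 under a 12:3:1 ratio (total parts = 16):
  white: 771 × 12/16 = 578.25
  yellow: 771 × 3/16 = 144.5625
  green: 771 × 1/16 = 48.1875
χ² = Σ (O − E)² / E
  white: (576 − 578.25)² / 578.25 = 0.0088
  yellow: (148 − 144.5625)² / 144.5625 = 0.0817
  green: (47 − 48.1875)² / 48.1875 = 0.0293
χ² = 0.0088 + 0.0817 + 0.0293 = 0.1198 ≈ 0.120
Degrees of freedom = 3 − 1 = 2; critical value at α = 0.05 is 5.991.
Since 0.120 < 5.991, we fail to reject the null hypothesis — the data are consistent with the 12:3:1 ratio.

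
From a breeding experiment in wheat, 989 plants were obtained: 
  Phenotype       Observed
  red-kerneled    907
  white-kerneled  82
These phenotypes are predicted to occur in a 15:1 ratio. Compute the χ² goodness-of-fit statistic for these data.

7.033

Expected counts for N = 989 under a 15:1 ratio (total parts = 16):
  red-kerneled: 989 × 15/16 = 927.1875
  white-kerneled: 989 × 1/16 = 61.8125
χ² = Σ (O − E)² / E
  red-kerneled: (907 − 927.1875)² / 927.1875 = 0.4395
  white-kerneled: (82 − 61.8125)² / 61.8125 = 6.5931
χ² = 0.4395 + 6.5931 = 7.0326 ≈ 7.033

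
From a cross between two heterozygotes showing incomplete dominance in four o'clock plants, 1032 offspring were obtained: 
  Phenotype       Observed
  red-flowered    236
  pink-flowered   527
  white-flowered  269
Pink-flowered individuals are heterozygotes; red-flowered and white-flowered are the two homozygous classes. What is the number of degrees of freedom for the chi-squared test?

With incomplete dominance, a heterozygote × heterozygote cross gives a 1:2:1 phenotypic ratio.
A goodness-of-fit test with 3 phenotype classes has df = 3 − 1 = 2.

2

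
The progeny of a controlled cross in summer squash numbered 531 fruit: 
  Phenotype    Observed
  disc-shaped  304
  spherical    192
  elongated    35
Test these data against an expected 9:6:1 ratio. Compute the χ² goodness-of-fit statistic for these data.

Total ratio parts = 16. Expected numbers out of 531:
  disc-shaped: 531 × 9/16 = 298.6875
  spherical: 531 × 6/16 = 199.125
  elongated: 531 × 1/16 = 33.1875
χ² = Σ (O − E)² / E
  disc-shaped: (304 − 298.6875)² / 298.6875 = 0.0945
  spherical: (192 − 199.125)² / 199.125 = 0.2549
  elongated: (35 − 33.1875)² / 33.1875 = 0.0990
χ² = 0.0945 + 0.2549 + 0.0990 = 0.4484 ≈ 0.448

0.448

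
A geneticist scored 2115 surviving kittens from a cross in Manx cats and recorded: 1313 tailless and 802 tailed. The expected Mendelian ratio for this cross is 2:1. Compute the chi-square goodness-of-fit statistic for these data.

20.019

Expected counts for N = 2115 under a 2:1 ratio (total parts = 3):
  tailless: 2115 × 2/3 = 1410
  tailed: 2115 × 1/3 = 705
χ² = Σ (O − E)² / E
  tailless: (1313 − 1410)² / 1410 = 6.6730
  tailed: (802 − 705)² / 705 = 13.3461
χ² = 6.6730 + 13.3461 = 20.0191 ≈ 20.019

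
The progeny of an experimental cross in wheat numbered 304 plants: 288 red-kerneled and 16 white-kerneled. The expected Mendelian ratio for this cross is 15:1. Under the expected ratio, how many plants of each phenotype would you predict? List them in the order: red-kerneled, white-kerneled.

285, 19

Total ratio parts = 16. Expected numbers out of 304:
  red-kerneled: 304 × 15/16 = 285
  white-kerneled: 304 × 1/16 = 19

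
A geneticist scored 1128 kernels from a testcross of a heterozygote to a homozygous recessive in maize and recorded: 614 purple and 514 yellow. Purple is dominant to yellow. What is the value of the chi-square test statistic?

8.865

A testcross of a heterozygote (Aa × aa) gives a 1:1 phenotypic ratio.
The 1:1 ratio has 2 parts, so with N = 1128 the expected counts are:
  purple: 1128 × 1/2 = 564
  yellow: 1128 × 1/2 = 564
χ² = Σ (O − E)² / E
  purple: (614 − 564)² / 564 = 4.4326
  yellow: (514 − 564)² / 564 = 4.4326
χ² = 4.4326 + 4.4326 = 8.8652 ≈ 8.865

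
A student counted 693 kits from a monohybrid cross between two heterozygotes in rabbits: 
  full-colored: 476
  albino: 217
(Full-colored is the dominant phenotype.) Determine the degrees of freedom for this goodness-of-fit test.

1

For a monohybrid cross between heterozygotes with complete dominance, the expected phenotypic ratio is 3:1.
A goodness-of-fit test with 2 phenotype classes has df = 2 − 1 = 1.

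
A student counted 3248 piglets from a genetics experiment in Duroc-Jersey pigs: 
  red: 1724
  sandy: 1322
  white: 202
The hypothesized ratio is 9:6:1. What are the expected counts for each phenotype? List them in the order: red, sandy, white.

1827, 1218, 203

Under the 9:6:1 hypothesis (Σ ratio = 16, N = 3248):
  red: 3248 × 9/16 = 1827
  sandy: 3248 × 6/16 = 1218
  white: 3248 × 1/16 = 203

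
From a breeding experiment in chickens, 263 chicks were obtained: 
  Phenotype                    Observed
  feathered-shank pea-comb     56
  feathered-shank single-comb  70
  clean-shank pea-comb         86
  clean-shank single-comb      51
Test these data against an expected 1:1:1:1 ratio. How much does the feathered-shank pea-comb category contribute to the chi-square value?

1.446

Expected counts for N = 263 under a 1:1:1:1 ratio (total parts = 4):
  feathered-shank pea-comb: 263 × 1/4 = 65.75
  feathered-shank single-comb: 263 × 1/4 = 65.75
  clean-shank pea-comb: 263 × 1/4 = 65.75
  clean-shank single-comb: 263 × 1/4 = 65.75
Contribution of feathered-shank pea-comb: (56 − 65.75)² / 65.75 = 1.4458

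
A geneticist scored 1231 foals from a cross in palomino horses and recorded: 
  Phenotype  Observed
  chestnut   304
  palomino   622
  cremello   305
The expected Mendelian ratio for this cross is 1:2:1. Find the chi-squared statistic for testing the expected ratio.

Expected counts for N = 1231 under a 1:2:1 ratio (total parts = 4):
  chestnut: 1231 × 1/4 = 307.75
  palomino: 1231 × 2/4 = 615.5
  cremello: 1231 × 1/4 = 307.75
χ² = Σ (O − E)² / E
  chestnut: (304 − 307.75)² / 307.75 = 0.0457
  palomino: (622 − 615.5)² / 615.5 = 0.0686
  cremello: (305 − 307.75)² / 307.75 = 0.0246
χ² = 0.0457 + 0.0686 + 0.0246 = 0.1389 ≈ 0.139

0.139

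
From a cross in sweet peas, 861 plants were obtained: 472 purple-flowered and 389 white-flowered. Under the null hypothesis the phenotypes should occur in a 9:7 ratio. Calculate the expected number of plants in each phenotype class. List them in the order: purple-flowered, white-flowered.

Under the 9:7 hypothesis (Σ ratio = 16, N = 861):
  purple-flowered: 861 × 9/16 = 484.3125
  white-flowered: 861 × 7/16 = 376.6875

484.3125, 376.6875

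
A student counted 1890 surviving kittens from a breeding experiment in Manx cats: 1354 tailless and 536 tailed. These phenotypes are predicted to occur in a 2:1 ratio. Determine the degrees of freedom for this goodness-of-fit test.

A goodness-of-fit test with 2 phenotype classes has df = 2 − 1 = 1.

1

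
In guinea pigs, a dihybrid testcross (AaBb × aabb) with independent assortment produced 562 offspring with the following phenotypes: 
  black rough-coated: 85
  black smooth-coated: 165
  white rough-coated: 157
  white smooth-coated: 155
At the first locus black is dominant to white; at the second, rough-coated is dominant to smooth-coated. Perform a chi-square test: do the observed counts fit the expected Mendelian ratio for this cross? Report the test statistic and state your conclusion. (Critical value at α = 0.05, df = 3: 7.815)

A dihybrid testcross with independent assortment gives a 1:1:1:1 ratio.
Total ratio parts = 4. Expected numbers out of 562:
  black rough-coated: 562 × 1/4 = 140.5
  black smooth-coated: 562 × 1/4 = 140.5
  white rough-coated: 562 × 1/4 = 140.5
  white smooth-coated: 562 × 1/4 = 140.5
χ² = Σ (O − E)² / E
  black rough-coated: (85 − 140.5)² / 140.5 = 21.9235
  black smooth-coated: (165 − 140.5)² / 140.5 = 4.2722
  white rough-coated: (157 − 140.5)² / 140.5 = 1.9377
  white smooth-coated: (155 − 140.5)² / 140.5 = 1.4964
χ² = 21.9235 + 4.2722 + 1.9377 + 1.4964 = 29.6298 ≈ 29.630
Degrees of freedom = 4 − 1 = 3; critical value at α = 0.05 is 7.815.
Since 29.630 > 7.815, we reject the null hypothesis — the data do not fit the 1:1:1:1 ratio.

29.630; not consistent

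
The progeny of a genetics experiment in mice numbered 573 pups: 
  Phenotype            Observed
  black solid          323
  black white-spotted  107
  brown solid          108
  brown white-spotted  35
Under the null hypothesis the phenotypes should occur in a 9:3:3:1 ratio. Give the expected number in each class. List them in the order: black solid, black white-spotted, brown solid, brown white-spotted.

Under the 9:3:3:1 hypothesis (Σ ratio = 16, N = 573):
  black solid: 573 × 9/16 = 322.3125
  black white-spotted: 573 × 3/16 = 107.4375
  brown solid: 573 × 3/16 = 107.4375
  brown white-spotted: 573 × 1/16 = 35.8125

322.3125, 107.4375, 107.4375, 35.8125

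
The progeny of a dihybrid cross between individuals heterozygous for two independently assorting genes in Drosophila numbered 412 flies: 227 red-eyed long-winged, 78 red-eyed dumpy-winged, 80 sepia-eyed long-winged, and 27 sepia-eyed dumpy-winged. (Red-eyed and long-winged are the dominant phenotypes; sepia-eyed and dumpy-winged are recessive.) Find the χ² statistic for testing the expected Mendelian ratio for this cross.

A dihybrid F₂ with independent assortment and complete dominance at both loci gives a 9:3:3:1 phenotypic ratio.
Total ratio parts = 16. Expected numbers out of 412:
  red-eyed long-winged: 412 × 9/16 = 231.75
  red-eyed dumpy-winged: 412 × 3/16 = 77.25
  sepia-eyed long-winged: 412 × 3/16 = 77.25
  sepia-eyed dumpy-winged: 412 × 1/16 = 25.75
χ² = Σ (O − E)² / E
  red-eyed long-winged: (227 − 231.75)² / 231.75 = 0.0974
  red-eyed dumpy-winged: (78 − 77.25)² / 77.25 = 0.0073
  sepia-eyed long-winged: (80 − 77.25)² / 77.25 = 0.0979
  sepia-eyed dumpy-winged: (27 − 25.75)² / 25.75 = 0.0607
χ² = 0.0974 + 0.0073 + 0.0979 + 0.0607 = 0.2633 ≈ 0.263

0.263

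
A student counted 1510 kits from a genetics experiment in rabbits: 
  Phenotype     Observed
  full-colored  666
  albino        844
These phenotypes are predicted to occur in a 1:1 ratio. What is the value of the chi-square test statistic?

20.983

Total ratio parts = 2. Expected numbers out of 1510:
  full-colored: 1510 × 1/2 = 755
  albino: 1510 × 1/2 = 755
χ² = Σ (O − E)² / E
  full-colored: (666 − 755)² / 755 = 10.4914
  albino: (844 − 755)² / 755 = 10.4914
χ² = 10.4914 + 10.4914 = 20.9828 ≈ 20.983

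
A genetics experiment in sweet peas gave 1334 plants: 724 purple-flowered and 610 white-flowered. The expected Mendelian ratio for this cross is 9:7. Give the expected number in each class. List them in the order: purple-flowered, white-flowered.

Under the 9:7 hypothesis (Σ ratio = 16, N = 1334):
  purple-flowered: 1334 × 9/16 = 750.375
  white-flowered: 1334 × 7/16 = 583.625

750.375, 583.625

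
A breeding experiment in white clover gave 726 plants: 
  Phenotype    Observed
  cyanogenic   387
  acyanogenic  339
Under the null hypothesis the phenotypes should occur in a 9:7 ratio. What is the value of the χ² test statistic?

Expected counts for N = 726 under a 9:7 ratio (total parts = 16):
  cyanogenic: 726 × 9/16 = 408.375
  acyanogenic: 726 × 7/16 = 317.625
χ² = Σ (O − E)² / E
  cyanogenic: (387 − 408.375)² / 408.375 = 1.1188
  acyanogenic: (339 − 317.625)² / 317.625 = 1.4385
χ² = 1.1188 + 1.4385 = 2.5573 ≈ 2.557

2.557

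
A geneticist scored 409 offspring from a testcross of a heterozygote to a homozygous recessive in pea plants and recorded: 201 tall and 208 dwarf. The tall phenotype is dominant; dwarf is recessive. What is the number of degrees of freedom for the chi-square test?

1

A testcross of a heterozygote (Aa × aa) gives a 1:1 phenotypic ratio.
A goodness-of-fit test with 2 phenotype classes has df = 2 − 1 = 1.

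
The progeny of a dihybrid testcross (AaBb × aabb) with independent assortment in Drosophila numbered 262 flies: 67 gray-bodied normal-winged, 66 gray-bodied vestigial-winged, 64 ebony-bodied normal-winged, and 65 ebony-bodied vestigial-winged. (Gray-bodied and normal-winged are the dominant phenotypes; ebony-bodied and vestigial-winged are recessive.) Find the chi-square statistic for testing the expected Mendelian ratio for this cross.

0.076

A dihybrid testcross with independent assortment gives a 1:1:1:1 ratio.
The 1:1:1:1 ratio has 4 parts, so with N = 262 the expected counts are:
  gray-bodied normal-winged: 262 × 1/4 = 65.5
  gray-bodied vestigial-winged: 262 × 1/4 = 65.5
  ebony-bodied normal-winged: 262 × 1/4 = 65.5
  ebony-bodied vestigial-winged: 262 × 1/4 = 65.5
χ² = Σ (O − E)² / E
  gray-bodied normal-winged: (67 − 65.5)² / 65.5 = 0.0344
  gray-bodied vestigial-winged: (66 − 65.5)² / 65.5 = 0.0038
  ebony-bodied normal-winged: (64 − 65.5)² / 65.5 = 0.0344
  ebony-bodied vestigial-winged: (65 − 65.5)² / 65.5 = 0.0038
χ² = 0.0344 + 0.0038 + 0.0344 + 0.0038 = 0.0764 ≈ 0.076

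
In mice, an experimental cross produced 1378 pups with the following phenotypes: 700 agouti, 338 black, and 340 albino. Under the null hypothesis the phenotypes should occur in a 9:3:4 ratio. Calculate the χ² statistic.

31.878

The 9:3:4 ratio has 16 parts, so with N = 1378 the expected counts are:
  agouti: 1378 × 9/16 = 775.125
  black: 1378 × 3/16 = 258.375
  albino: 1378 × 4/16 = 344.5
χ² = Σ (O − E)² / E
  agouti: (700 − 775.125)² / 775.125 = 7.2811
  black: (338 − 258.375)² / 258.375 = 24.5385
  albino: (340 − 344.5)² / 344.5 = 0.0588
χ² = 7.2811 + 24.5385 + 0.0588 = 31.8784 ≈ 31.878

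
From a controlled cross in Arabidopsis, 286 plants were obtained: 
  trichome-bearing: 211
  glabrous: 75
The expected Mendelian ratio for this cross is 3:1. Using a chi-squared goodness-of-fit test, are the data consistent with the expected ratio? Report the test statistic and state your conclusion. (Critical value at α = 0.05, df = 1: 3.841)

0.228; consistent

The 3:1 ratio has 4 parts, so with N = 286 the expected counts are:
  trichome-bearing: 286 × 3/4 = 214.5
  glabrous: 286 × 1/4 = 71.5
χ² = Σ (O − E)² / E
  trichome-bearing: (211 − 214.5)² / 214.5 = 0.0571
  glabrous: (75 − 71.5)² / 71.5 = 0.1713
χ² = 0.0571 + 0.1713 = 0.2284 ≈ 0.228
Degrees of freedom = 2 − 1 = 1; critical value at α = 0.05 is 3.841.
Since 0.228 < 3.841, we fail to reject the null hypothesis — the data are consistent with the 3:1 ratio.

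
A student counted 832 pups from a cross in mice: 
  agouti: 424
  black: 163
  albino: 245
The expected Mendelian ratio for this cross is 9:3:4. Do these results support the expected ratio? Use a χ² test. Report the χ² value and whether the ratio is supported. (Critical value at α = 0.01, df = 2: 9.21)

11.033; not consistent

Total ratio parts = 16. Expected numbers out of 832:
  agouti: 832 × 9/16 = 468
  black: 832 × 3/16 = 156
  albino: 832 × 4/16 = 208
χ² = Σ (O − E)² / E
  agouti: (424 − 468)² / 468 = 4.1368
  black: (163 − 156)² / 156 = 0.3141
  albino: (245 − 208)² / 208 = 6.5817
χ² = 4.1368 + 0.3141 + 6.5817 = 11.0326 ≈ 11.033
Degrees of freedom = 3 − 1 = 2; critical value at α = 0.01 is 9.21.
Since 11.033 > 9.21, we reject the null hypothesis — the data do not fit the 9:3:4 ratio.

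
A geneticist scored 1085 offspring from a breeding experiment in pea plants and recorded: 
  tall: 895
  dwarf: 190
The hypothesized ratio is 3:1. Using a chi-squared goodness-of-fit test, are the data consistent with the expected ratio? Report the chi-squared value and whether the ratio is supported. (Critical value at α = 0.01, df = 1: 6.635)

Total ratio parts = 4. Expected numbers out of 1085:
  tall: 1085 × 3/4 = 813.75
  dwarf: 1085 × 1/4 = 271.25
χ² = Σ (O − E)² / E
  tall: (895 − 813.75)² / 813.75 = 8.1125
  dwarf: (190 − 271.25)² / 271.25 = 24.3376
χ² = 8.1125 + 24.3376 = 32.4501 ≈ 32.450
Degrees of freedom = 2 − 1 = 1; critical value at α = 0.01 is 6.635.
Since 32.450 > 6.635, we reject the null hypothesis — the data do not fit the 3:1 ratio.

32.450; not consistent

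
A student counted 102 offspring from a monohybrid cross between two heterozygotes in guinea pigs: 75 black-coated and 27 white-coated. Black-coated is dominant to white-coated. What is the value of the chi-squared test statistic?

For a monohybrid cross between heterozygotes with complete dominance, the expected phenotypic ratio is 3:1.
Total ratio parts = 4. Expected numbers out of 102:
  black-coated: 102 × 3/4 = 76.5
  white-coated: 102 × 1/4 = 25.5
χ² = Σ (O − E)² / E
  black-coated: (75 − 76.5)² / 76.5 = 0.0294
  white-coated: (27 − 25.5)² / 25.5 = 0.0882
χ² = 0.0294 + 0.0882 = 0.1176 ≈ 0.118

0.118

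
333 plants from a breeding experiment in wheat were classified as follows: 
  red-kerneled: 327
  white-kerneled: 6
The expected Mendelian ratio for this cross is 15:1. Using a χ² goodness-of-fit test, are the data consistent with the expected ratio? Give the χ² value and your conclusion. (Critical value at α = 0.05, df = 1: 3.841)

Total ratio parts = 16. Expected numbers out of 333:
  red-kerneled: 333 × 15/16 = 312.1875
  white-kerneled: 333 × 1/16 = 20.8125
χ² = Σ (O − E)² / E
  red-kerneled: (327 − 312.1875)² / 312.1875 = 0.7028
  white-kerneled: (6 − 20.8125)² / 20.8125 = 10.5422
χ² = 0.7028 + 10.5422 = 11.245
Degrees of freedom = 2 − 1 = 1; critical value at α = 0.05 is 3.841.
Since 11.245 > 3.841, we reject the null hypothesis — the data do not fit the 15:1 ratio.

11.245; not consistent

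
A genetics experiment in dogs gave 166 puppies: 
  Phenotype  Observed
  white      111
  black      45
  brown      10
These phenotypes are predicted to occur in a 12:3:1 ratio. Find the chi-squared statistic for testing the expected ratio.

The 12:3:1 ratio has 16 parts, so with N = 166 the expected counts are:
  white: 166 × 12/16 = 124.5
  black: 166 × 3/16 = 31.125
  brown: 166 × 1/16 = 10.375
χ² = Σ (O − E)² / E
  white: (111 − 124.5)² / 124.5 = 1.4639
  black: (45 − 31.125)² / 31.125 = 6.1852
  brown: (10 − 10.375)² / 10.375 = 0.0136
χ² = 1.4639 + 6.1852 + 0.0136 = 7.6627 ≈ 7.663

7.663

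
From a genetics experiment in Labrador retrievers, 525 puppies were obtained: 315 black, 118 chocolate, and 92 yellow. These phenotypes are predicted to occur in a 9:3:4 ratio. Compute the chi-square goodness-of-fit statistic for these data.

16.938

Expected counts for N = 525 under a 9:3:4 ratio (total parts = 16):
  black: 525 × 9/16 = 295.3125
  chocolate: 525 × 3/16 = 98.4375
  yellow: 525 × 4/16 = 131.25
χ² = Σ (O − E)² / E
  black: (315 − 295.3125)² / 295.3125 = 1.3125
  chocolate: (118 − 98.4375)² / 98.4375 = 3.8877
  yellow: (92 − 131.25)² / 131.25 = 11.7376
χ² = 1.3125 + 3.8877 + 11.7376 = 16.9378 ≈ 16.938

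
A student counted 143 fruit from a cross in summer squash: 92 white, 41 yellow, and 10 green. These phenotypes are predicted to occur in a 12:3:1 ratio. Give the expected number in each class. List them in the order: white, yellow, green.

Total ratio parts = 16. Expected numbers out of 143:
  white: 143 × 12/16 = 107.25
  yellow: 143 × 3/16 = 26.8125
  green: 143 × 1/16 = 8.9375

107.25, 26.8125, 8.9375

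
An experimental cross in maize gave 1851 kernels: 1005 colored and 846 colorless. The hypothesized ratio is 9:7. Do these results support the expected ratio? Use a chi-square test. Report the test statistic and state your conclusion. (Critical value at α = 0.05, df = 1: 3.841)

Under the 9:7 hypothesis (Σ ratio = 16, N = 1851):
  colored: 1851 × 9/16 = 1041.1875
  colorless: 1851 × 7/16 = 809.8125
χ² = Σ (O − E)² / E
  colored: (1005 − 1041.1875)² / 1041.1875 = 1.2577
  colorless: (846 − 809.8125)² / 809.8125 = 1.6171
χ² = 1.2577 + 1.6171 = 2.8748 ≈ 2.875
Degrees of freedom = 2 − 1 = 1; critical value at α = 0.05 is 3.841.
Since 2.875 < 3.841, we fail to reject the null hypothesis — the data are consistent with the 9:7 ratio.

2.875; consistent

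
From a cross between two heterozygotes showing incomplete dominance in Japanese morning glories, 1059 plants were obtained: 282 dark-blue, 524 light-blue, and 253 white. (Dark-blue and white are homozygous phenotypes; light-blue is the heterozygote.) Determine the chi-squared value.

1.703

With incomplete dominance, a heterozygote × heterozygote cross gives a 1:2:1 phenotypic ratio.
Expected counts for N = 1059 under a 1:2:1 ratio (total parts = 4):
  dark-blue: 1059 × 1/4 = 264.75
  light-blue: 1059 × 2/4 = 529.5
  white: 1059 × 1/4 = 264.75
χ² = Σ (O − E)² / E
  dark-blue: (282 − 264.75)² / 264.75 = 1.1239
  light-blue: (524 − 529.5)² / 529.5 = 0.0571
  white: (253 − 264.75)² / 264.75 = 0.5215
χ² = 1.1239 + 0.0571 + 0.5215 = 1.7025 ≈ 1.703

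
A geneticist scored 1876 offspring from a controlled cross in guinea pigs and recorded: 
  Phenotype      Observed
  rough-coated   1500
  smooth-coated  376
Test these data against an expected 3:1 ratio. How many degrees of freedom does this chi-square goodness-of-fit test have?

1

A goodness-of-fit test with 2 phenotype classes has df = 2 − 1 = 1.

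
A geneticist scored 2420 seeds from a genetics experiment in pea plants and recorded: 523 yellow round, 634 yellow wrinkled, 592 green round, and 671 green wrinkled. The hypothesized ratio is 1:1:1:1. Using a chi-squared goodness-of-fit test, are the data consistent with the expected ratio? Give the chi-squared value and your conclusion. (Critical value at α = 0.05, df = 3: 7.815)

19.983; not consistent

Expected counts for N = 2420 under a 1:1:1:1 ratio (total parts = 4):
  yellow round: 2420 × 1/4 = 605
  yellow wrinkled: 2420 × 1/4 = 605
  green round: 2420 × 1/4 = 605
  green wrinkled: 2420 × 1/4 = 605
χ² = Σ (O − E)² / E
  yellow round: (523 − 605)² / 605 = 11.1140
  yellow wrinkled: (634 − 605)² / 605 = 1.3901
  green round: (592 − 605)² / 605 = 0.2793
  green wrinkled: (671 − 605)² / 605 = 7.2000
χ² = 11.1140 + 1.3901 + 0.2793 + 7.2000 = 19.9834 ≈ 19.983
Degrees of freedom = 4 − 1 = 3; critical value at α = 0.05 is 7.815.
Since 19.983 > 7.815, we reject the null hypothesis — the data do not fit the 1:1:1:1 ratio.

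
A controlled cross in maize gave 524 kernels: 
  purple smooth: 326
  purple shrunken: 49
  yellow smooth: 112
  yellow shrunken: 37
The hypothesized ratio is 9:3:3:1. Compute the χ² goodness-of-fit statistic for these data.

The 9:3:3:1 ratio has 16 parts, so with N = 524 the expected counts are:
  purple smooth: 524 × 9/16 = 294.75
  purple shrunken: 524 × 3/16 = 98.25
  yellow smooth: 524 × 3/16 = 98.25
  yellow shrunken: 524 × 1/16 = 32.75
χ² = Σ (O − E)² / E
  purple smooth: (326 − 294.75)² / 294.75 = 3.3132
  purple shrunken: (49 − 98.25)² / 98.25 = 24.6877
  yellow smooth: (112 − 98.25)² / 98.25 = 1.9243
  yellow shrunken: (37 − 32.75)² / 32.75 = 0.5515
χ² = 3.3132 + 24.6877 + 1.9243 + 0.5515 = 30.4767 ≈ 30.477

30.477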